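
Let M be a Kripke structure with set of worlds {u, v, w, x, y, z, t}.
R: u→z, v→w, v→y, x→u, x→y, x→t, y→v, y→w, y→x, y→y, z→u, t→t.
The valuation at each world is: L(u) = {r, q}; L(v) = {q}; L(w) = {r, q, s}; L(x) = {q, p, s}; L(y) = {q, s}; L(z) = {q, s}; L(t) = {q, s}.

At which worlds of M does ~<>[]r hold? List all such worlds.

w, x, z, t

Let φ = ~<>[]r. Evaluate φ at each world:
  u (successors {z}): φ is false.
  v (successors {w, y}): φ is false.
  w (successors ∅): φ is true.
  x (successors {u, y, t}): φ is true.
  y (successors {v, w, x, y}): φ is false.
  z (successors {u}): φ is true.
  t (successors {t}): φ is true.
For instance, at z:
  At z: <>[]r is false, so ~<>[]r is true.
    At z: <>[]r requires []r at some successor in {u}.
      At u: []r is false.
    So <>[]r is false at z.
Satisfying worlds: {w, x, z, t}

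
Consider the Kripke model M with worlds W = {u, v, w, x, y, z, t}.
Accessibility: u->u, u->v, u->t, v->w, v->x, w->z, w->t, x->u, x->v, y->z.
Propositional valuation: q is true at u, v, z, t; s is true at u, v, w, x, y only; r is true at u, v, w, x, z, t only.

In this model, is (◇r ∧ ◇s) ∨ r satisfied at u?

At u: ◇r ∧ ◇s is true, r is true, so (◇r ∧ ◇s) ∨ r is true.
  At u: ◇r is true, ◇s is true, so ◇r ∧ ◇s is true.
    At u: ◇r requires r at some successor in {u, v, t}.
      r holds at u, so ◇r is true at u.
    At u: ◇s requires s at some successor in {u, v, t}.
      s holds at u, so ◇s is true at u.

Yes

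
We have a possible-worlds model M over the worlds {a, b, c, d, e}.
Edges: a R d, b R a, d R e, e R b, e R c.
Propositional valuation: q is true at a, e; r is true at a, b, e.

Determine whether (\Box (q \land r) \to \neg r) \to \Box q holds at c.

Recall that \Box ψ holds at a world iff ψ holds at every accessible world, and \Diamond ψ holds iff ψ holds at some accessible world.
At c: \Box (q \land r) \to \neg r is true, \Box q is true, so (\Box (q \land r) \to \neg r) \to \Box q is true.
  At c: \Box (q \land r) is true, \neg r is true, so \Box (q \land r) \to \neg r is true.
    At c: no accessible worlds, so \Box (q \land r) holds vacuously.
  At c: no accessible worlds, so \Box q holds vacuously.

Yes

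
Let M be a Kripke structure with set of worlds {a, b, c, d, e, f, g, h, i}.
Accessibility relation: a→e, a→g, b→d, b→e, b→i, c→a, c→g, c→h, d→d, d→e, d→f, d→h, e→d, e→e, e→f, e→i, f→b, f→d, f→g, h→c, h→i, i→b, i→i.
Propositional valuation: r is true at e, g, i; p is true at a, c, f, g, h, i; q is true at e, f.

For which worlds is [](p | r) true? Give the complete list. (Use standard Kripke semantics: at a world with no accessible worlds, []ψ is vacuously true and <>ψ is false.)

a, c, g, h

Recall that []ψ holds at a world iff ψ holds at every accessible world, and <>ψ holds iff ψ holds at some accessible world.
Let φ = [](p | r). Evaluate φ at each world:
  a (successors {e, g}): φ is true.
  b (successors {d, e, i}): φ is false.
  c (successors {a, g, h}): φ is true.
  d (successors {d, e, f, h}): φ is false.
  e (successors {d, e, f, i}): φ is false.
  f (successors {b, d, g}): φ is false.
  g (successors ∅): φ is true.
  h (successors {c, i}): φ is true.
  i (successors {b, i}): φ is false.
For instance, at i:
  At i: [](p | r) requires p | r at every successor {b, i}.
    p | r fails at b, so [](p | r) is false at i.
Satisfying worlds: {a, c, g, h}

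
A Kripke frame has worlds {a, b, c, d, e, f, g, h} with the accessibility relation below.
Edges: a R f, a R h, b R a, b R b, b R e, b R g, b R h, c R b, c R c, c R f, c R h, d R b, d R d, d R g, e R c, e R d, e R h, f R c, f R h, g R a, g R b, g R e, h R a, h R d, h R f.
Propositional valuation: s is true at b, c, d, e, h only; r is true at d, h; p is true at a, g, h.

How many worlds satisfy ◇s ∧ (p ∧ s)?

Let φ = ◇s ∧ (p ∧ s). Evaluate φ at each world:
  a (successors {f, h}): φ is false.
  b (successors {a, b, e, g, h}): φ is false.
  c (successors {b, c, f, h}): φ is false.
  d (successors {b, d, g}): φ is false.
  e (successors {c, d, h}): φ is false.
  f (successors {c, h}): φ is false.
  g (successors {a, b, e}): φ is false.
  h (successors {a, d, f}): φ is true.
For instance, at c:
  At c: ◇s is true, p ∧ s is false, so ◇s ∧ (p ∧ s) is false.
    At c: ◇s requires s at some successor in {b, c, f, h}.
      s holds at b, so ◇s is true at c.
Satisfying worlds: {h}

1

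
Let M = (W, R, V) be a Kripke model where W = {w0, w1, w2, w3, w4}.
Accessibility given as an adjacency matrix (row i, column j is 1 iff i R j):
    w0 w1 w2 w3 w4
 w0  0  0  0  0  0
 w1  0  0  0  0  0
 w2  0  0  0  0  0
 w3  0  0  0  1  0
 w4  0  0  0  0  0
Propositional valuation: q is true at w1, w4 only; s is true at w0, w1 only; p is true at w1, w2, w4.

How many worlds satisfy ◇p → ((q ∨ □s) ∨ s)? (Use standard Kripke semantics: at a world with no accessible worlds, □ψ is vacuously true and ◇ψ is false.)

5

Recall that □ψ holds at a world iff ψ holds at every accessible world, and ◇ψ holds iff ψ holds at some accessible world.
Let φ = ◇p → ((q ∨ □s) ∨ s). Evaluate φ at each world:
  w0 (successors ∅): φ is true.
  w1 (successors ∅): φ is true.
  w2 (successors ∅): φ is true.
  w3 (successors {w3}): φ is true.
  w4 (successors ∅): φ is true.
For instance, at w3:
  At w3: ◇p is false, (q ∨ □s) ∨ s is false, so ◇p → ((q ∨ □s) ∨ s) is true.
    At w3: ◇p requires p at some successor in {w3}.
      At w3: p is false.
    So ◇p is false at w3.
    At w3: q ∨ □s is false, s is false, so (q ∨ □s) ∨ s is false.
      At w3: q is false, □s is false, so q ∨ □s is false.
Satisfying worlds: {w0, w1, w2, w3, w4}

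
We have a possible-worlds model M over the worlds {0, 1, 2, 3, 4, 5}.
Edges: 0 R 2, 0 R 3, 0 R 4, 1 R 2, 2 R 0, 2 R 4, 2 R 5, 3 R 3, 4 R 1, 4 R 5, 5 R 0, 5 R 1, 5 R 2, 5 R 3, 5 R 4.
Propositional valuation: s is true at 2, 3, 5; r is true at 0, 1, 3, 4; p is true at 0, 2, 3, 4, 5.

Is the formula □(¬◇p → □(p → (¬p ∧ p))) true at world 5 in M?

Yes

At 5: □(¬◇p → □(p → (¬p ∧ p))) requires ¬◇p → □(p → (¬p ∧ p)) at every successor {0, 1, 2, 3, 4}.
  At 0: ¬◇p → □(p → (¬p ∧ p)) is true.
  At 1: ¬◇p → □(p → (¬p ∧ p)) is true.
  At 2: ¬◇p → □(p → (¬p ∧ p)) is true.
  At 3: ¬◇p → □(p → (¬p ∧ p)) is true.
  At 4: ¬◇p → □(p → (¬p ∧ p)) is true.
So □(¬◇p → □(p → (¬p ∧ p))) is true at 5.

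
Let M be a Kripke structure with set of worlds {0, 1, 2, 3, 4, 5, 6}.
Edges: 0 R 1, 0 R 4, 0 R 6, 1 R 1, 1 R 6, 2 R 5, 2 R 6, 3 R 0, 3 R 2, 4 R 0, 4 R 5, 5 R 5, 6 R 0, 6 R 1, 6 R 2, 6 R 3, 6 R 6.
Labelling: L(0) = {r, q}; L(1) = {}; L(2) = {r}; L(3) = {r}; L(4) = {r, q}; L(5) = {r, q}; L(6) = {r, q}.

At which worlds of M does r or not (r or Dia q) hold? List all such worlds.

0, 2, 3, 4, 5, 6

Recall that Dia ψ holds at a world iff ψ holds at some accessible world.
Let φ = r or not (r or Dia q). Evaluate φ at each world:
  0 (successors {1, 4, 6}): φ is true.
  1 (successors {1, 6}): φ is false.
  2 (successors {5, 6}): φ is true.
  3 (successors {0, 2}): φ is true.
  4 (successors {0, 5}): φ is true.
  5 (successors {5}): φ is true.
  6 (successors {0, 1, 2, 3, 6}): φ is true.
For instance, at 4:
  At 4: r is true, not (r or Dia q) is false, so r or not (r or Dia q) is true.
    At 4: r or Dia q is true, so not (r or Dia q) is false.
      At 4: r is true, Dia q is true, so r or Dia q is true.
Satisfying worlds: {0, 2, 3, 4, 5, 6}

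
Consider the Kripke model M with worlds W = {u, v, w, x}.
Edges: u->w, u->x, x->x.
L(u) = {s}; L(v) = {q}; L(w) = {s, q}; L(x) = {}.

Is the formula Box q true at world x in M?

No

Recall that Box ψ holds at a world iff ψ holds at every accessible world, and Dia ψ holds iff ψ holds at some accessible world.
At x: Box q requires q at every successor {x}.
  q fails at x, so Box q is false at x.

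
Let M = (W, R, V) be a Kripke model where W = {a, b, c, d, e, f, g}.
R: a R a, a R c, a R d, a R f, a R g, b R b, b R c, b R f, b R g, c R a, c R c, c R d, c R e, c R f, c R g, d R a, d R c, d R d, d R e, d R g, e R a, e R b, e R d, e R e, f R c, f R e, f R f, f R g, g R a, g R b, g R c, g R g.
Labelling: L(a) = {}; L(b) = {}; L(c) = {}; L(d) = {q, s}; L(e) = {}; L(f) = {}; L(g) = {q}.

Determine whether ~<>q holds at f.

No

At f: <>q is true, so ~<>q is false.
  At f: <>q requires q at some successor in {c, e, f, g}.
    q holds at g, so <>q is true at f.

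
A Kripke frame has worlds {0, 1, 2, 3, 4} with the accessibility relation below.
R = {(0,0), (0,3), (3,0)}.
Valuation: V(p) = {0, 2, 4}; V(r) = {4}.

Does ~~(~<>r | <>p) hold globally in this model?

Yes

Recall that <>ψ holds at a world iff ψ holds at some accessible world.
Let φ = ~~(~<>r | <>p). Evaluate φ at each world:
  0 (successors {0, 3}): φ is true.
  1 (successors ∅): φ is true.
  2 (successors ∅): φ is true.
  3 (successors {0}): φ is true.
  4 (successors ∅): φ is true.
For instance, at 3:
  At 3: ~(~<>r | <>p) is false, so ~~(~<>r | <>p) is true.
    At 3: ~<>r | <>p is true, so ~(~<>r | <>p) is false.
      At 3: ~<>r is true, <>p is true, so ~<>r | <>p is true.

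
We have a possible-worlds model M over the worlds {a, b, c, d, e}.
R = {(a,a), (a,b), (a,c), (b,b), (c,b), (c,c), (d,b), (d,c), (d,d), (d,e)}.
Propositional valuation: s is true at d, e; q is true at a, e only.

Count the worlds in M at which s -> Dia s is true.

Recall that Dia ψ holds at a world iff ψ holds at some accessible world.
Let φ = s -> Dia s. Evaluate φ at each world:
  a (successors {a, b, c}): φ is true.
  b (successors {b}): φ is true.
  c (successors {b, c}): φ is true.
  d (successors {b, c, d, e}): φ is true.
  e (successors ∅): φ is false.
For instance, at c:
  At c: s is false, Dia s is false, so s -> Dia s is true.
    At c: Dia s requires s at some successor in {b, c}.
      At b: s is false.
      At c: s is false.
    So Dia s is false at c.
Satisfying worlds: {a, b, c, d}

4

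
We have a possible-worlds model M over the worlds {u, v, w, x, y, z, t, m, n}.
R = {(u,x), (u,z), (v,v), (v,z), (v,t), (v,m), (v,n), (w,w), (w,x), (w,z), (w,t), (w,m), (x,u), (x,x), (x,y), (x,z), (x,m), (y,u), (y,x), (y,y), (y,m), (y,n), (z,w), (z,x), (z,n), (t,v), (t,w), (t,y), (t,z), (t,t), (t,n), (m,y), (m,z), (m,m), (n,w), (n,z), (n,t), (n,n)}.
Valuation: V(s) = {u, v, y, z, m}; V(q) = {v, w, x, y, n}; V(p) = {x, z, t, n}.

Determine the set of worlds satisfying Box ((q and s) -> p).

Recall that Box ψ holds at a world iff ψ holds at every accessible world, and Dia ψ holds iff ψ holds at some accessible world.
Let φ = Box ((q and s) -> p). Evaluate φ at each world:
  u (successors {x, z}): φ is true.
  v (successors {v, z, t, m, n}): φ is false.
  w (successors {w, x, z, t, m}): φ is true.
  x (successors {u, x, y, z, m}): φ is false.
  y (successors {u, x, y, m, n}): φ is false.
  z (successors {w, x, n}): φ is true.
  t (successors {v, w, y, z, t, n}): φ is false.
  m (successors {y, z, m}): φ is false.
  n (successors {w, z, t, n}): φ is true.
For instance, at t:
  At t: Box ((q and s) -> p) requires (q and s) -> p at every successor {v, w, y, z, t, n}.
    (q and s) -> p fails at v, so Box ((q and s) -> p) is false at t.
Satisfying worlds: {u, w, z, n}

u, w, z, n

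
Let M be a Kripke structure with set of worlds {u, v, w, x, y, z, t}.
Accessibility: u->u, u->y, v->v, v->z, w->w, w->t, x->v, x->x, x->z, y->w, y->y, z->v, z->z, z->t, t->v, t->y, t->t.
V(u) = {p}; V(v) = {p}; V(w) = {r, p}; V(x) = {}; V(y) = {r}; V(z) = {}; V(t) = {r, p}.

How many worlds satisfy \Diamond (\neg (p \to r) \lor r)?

Let φ = \Diamond (\neg (p \to r) \lor r). Evaluate φ at each world:
  u (successors {u, y}): φ is true.
  v (successors {v, z}): φ is true.
  w (successors {w, t}): φ is true.
  x (successors {v, x, z}): φ is true.
  y (successors {w, y}): φ is true.
  z (successors {v, z, t}): φ is true.
  t (successors {v, y, t}): φ is true.
For instance, at z:
  At z: \Diamond (\neg (p \to r) \lor r) requires \neg (p \to r) \lor r at some successor in {v, z, t}.
    \neg (p \to r) \lor r holds at v, so \Diamond (\neg (p \to r) \lor r) is true at z.
Satisfying worlds: {u, v, w, x, y, z, t}

7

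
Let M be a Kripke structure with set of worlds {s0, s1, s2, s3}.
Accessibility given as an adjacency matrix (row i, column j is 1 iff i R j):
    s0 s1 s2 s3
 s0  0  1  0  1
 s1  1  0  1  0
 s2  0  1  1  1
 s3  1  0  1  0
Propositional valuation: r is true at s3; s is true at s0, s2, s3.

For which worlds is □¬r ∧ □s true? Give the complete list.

Recall that □ψ holds at a world iff ψ holds at every accessible world, and ◇ψ holds iff ψ holds at some accessible world.
Let φ = □¬r ∧ □s. Evaluate φ at each world:
  s0 (successors {s1, s3}): φ is false.
  s1 (successors {s0, s2}): φ is true.
  s2 (successors {s1, s2, s3}): φ is false.
  s3 (successors {s0, s2}): φ is true.
For instance, at s3:
  At s3: □¬r is true, □s is true, so □¬r ∧ □s is true.
    At s3: □¬r requires ¬r at every successor {s0, s2}.
      At s0: ¬r is true.
      At s2: ¬r is true.
    So □¬r is true at s3.
    At s3: □s requires s at every successor {s0, s2}.
      At s0: s is true.
      At s2: s is true.
    So □s is true at s3.
Satisfying worlds: {s1, s3}

s1, s3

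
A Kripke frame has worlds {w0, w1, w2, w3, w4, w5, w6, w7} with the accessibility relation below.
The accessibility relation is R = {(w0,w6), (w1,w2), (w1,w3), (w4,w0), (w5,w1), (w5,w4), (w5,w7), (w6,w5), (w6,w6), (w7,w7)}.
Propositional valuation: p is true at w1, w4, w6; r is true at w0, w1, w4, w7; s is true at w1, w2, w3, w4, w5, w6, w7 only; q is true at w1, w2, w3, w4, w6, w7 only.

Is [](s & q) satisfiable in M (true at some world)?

Yes

Recall that []ψ holds at a world iff ψ holds at every accessible world, and <>ψ holds iff ψ holds at some accessible world.
Let φ = [](s & q). Evaluate φ at each world:
  w0 (successors {w6}): φ is true.
  w1 (successors {w2, w3}): φ is true.
  w2 (successors ∅): φ is true.
  w3 (successors ∅): φ is true.
  w4 (successors {w0}): φ is false.
  w5 (successors {w1, w4, w7}): φ is true.
  w6 (successors {w5, w6}): φ is false.
  w7 (successors {w7}): φ is true.
Detail at w0 (witness):
  At w0: [](s & q) requires s & q at every successor {w6}.
    At w6: s & q is true.
  So [](s & q) is true at w0.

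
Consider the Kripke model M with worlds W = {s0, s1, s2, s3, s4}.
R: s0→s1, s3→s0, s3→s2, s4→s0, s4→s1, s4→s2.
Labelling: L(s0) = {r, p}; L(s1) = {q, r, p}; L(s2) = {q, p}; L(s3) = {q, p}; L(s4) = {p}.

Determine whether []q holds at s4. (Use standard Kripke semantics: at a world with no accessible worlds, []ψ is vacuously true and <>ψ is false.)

No

At s4: []q requires q at every successor {s0, s1, s2}.
  q fails at s0, so []q is false at s4.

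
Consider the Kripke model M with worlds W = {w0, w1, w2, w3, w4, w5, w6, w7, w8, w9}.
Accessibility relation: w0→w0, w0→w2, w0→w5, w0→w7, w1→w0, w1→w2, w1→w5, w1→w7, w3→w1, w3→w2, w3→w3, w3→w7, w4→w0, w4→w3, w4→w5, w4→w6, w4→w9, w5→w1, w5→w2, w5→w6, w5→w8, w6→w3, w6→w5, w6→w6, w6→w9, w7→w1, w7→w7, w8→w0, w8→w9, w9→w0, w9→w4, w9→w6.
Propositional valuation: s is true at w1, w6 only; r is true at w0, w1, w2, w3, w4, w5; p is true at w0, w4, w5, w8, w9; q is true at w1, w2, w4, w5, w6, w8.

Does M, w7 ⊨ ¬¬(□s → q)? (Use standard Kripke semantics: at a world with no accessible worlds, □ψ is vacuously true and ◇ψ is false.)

Yes

At w7: ¬(□s → q) is false, so ¬¬(□s → q) is true.
  At w7: □s → q is true, so ¬(□s → q) is false.
    At w7: □s is false, q is false, so □s → q is true.
      At w7: □s requires s at every successor {w1, w7}.
        s fails at w7, so □s is false at w7.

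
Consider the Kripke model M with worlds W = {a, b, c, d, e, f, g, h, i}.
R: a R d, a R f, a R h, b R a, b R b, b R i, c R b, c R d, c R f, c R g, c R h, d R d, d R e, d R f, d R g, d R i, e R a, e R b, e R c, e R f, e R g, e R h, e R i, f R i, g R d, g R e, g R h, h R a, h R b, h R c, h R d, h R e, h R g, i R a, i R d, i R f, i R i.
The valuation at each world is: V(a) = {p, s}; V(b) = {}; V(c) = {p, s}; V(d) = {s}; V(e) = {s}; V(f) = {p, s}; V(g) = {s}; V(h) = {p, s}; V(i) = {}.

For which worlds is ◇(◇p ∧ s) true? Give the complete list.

Let φ = ◇(◇p ∧ s). Evaluate φ at each world:
  a (successors {d, f, h}): φ is true.
  b (successors {a, b, i}): φ is true.
  c (successors {b, d, f, g, h}): φ is true.
  d (successors {d, e, f, g, i}): φ is true.
  e (successors {a, b, c, f, g, h, i}): φ is true.
  f (successors {i}): φ is false.
  g (successors {d, e, h}): φ is true.
  h (successors {a, b, c, d, e, g}): φ is true.
  i (successors {a, d, f, i}): φ is true.
For instance, at a:
  At a: ◇(◇p ∧ s) requires ◇p ∧ s at some successor in {d, f, h}.
    ◇p ∧ s holds at d, so ◇(◇p ∧ s) is true at a.
      At d: ◇p is true, s is true, so ◇p ∧ s is true.
Satisfying worlds: {a, b, c, d, e, g, h, i}

a, b, c, d, e, g, h, i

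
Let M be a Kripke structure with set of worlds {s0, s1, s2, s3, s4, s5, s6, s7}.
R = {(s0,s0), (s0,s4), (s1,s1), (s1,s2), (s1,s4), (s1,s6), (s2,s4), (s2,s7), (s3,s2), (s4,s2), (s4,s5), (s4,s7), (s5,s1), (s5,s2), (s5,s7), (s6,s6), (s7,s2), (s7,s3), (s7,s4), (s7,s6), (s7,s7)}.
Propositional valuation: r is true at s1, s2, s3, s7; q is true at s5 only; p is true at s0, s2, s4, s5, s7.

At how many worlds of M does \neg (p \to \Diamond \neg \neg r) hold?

1

Recall that \Diamond ψ holds at a world iff ψ holds at some accessible world.
Let φ = \neg (p \to \Diamond \neg \neg r). Evaluate φ at each world:
  s0 (successors {s0, s4}): φ is true.
  s1 (successors {s1, s2, s4, s6}): φ is false.
  s2 (successors {s4, s7}): φ is false.
  s3 (successors {s2}): φ is false.
  s4 (successors {s2, s5, s7}): φ is false.
  s5 (successors {s1, s2, s7}): φ is false.
  s6 (successors {s6}): φ is false.
  s7 (successors {s2, s3, s4, s6, s7}): φ is false.
For instance, at s4:
  At s4: p \to \Diamond \neg \neg r is true, so \neg (p \to \Diamond \neg \neg r) is false.
    At s4: p is true, \Diamond \neg \neg r is true, so p \to \Diamond \neg \neg r is true.
      At s4: \Diamond \neg \neg r requires \neg \neg r at some successor in {s2, s5, s7}.
        \neg \neg r holds at s2, so \Diamond \neg \neg r is true at s4.
Satisfying worlds: {s0}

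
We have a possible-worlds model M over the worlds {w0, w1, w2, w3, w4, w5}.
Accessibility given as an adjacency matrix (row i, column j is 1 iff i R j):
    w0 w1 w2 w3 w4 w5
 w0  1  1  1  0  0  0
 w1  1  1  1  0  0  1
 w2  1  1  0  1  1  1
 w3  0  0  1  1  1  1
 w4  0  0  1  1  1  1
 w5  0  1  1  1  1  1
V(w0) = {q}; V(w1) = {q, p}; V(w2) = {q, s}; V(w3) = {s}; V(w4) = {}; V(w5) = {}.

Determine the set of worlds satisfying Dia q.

Recall that Dia ψ holds at a world iff ψ holds at some accessible world.
Let φ = Dia q. Evaluate φ at each world:
  w0 (successors {w0, w1, w2}): φ is true.
  w1 (successors {w0, w1, w2, w5}): φ is true.
  w2 (successors {w0, w1, w3, w4, w5}): φ is true.
  w3 (successors {w2, w3, w4, w5}): φ is true.
  w4 (successors {w2, w3, w4, w5}): φ is true.
  w5 (successors {w1, w2, w3, w4, w5}): φ is true.
For instance, at w5:
  At w5: Dia q requires q at some successor in {w1, w2, w3, w4, w5}.
    q holds at w1, so Dia q is true at w5.
Satisfying worlds: {w0, w1, w2, w3, w4, w5}

w0, w1, w2, w3, w4, w5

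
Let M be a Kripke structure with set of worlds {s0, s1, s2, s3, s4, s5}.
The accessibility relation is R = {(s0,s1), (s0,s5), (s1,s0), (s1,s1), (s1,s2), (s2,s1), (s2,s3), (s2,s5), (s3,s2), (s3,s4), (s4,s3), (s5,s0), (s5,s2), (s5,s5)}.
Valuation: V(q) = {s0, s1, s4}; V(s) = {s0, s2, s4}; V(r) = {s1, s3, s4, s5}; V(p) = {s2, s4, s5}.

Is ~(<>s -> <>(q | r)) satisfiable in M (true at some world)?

No

Recall that <>ψ holds at a world iff ψ holds at some accessible world.
Let φ = ~(<>s -> <>(q | r)). Evaluate φ at each world:
  s0 (successors {s1, s5}): φ is false.
  s1 (successors {s0, s1, s2}): φ is false.
  s2 (successors {s1, s3, s5}): φ is false.
  s3 (successors {s2, s4}): φ is false.
  s4 (successors {s3}): φ is false.
  s5 (successors {s0, s2, s5}): φ is false.
For instance, at s1:
  At s1: <>s -> <>(q | r) is true, so ~(<>s -> <>(q | r)) is false.
    At s1: <>s is true, <>(q | r) is true, so <>s -> <>(q | r) is true.
      At s1: <>s requires s at some successor in {s0, s1, s2}.
        s holds at s0, so <>s is true at s1.
      At s1: <>(q | r) requires q | r at some successor in {s0, s1, s2}.
        q | r holds at s0, so <>(q | r) is true at s1.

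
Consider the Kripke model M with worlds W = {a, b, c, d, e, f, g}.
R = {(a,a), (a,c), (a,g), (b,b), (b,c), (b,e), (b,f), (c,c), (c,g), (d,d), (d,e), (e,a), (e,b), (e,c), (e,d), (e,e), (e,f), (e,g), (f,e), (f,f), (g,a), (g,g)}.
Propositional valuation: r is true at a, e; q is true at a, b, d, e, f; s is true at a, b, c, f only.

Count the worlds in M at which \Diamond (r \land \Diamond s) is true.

Recall that \Diamond ψ holds at a world iff ψ holds at some accessible world.
Let φ = \Diamond (r \land \Diamond s). Evaluate φ at each world:
  a (successors {a, c, g}): φ is true.
  b (successors {b, c, e, f}): φ is true.
  c (successors {c, g}): φ is false.
  d (successors {d, e}): φ is true.
  e (successors {a, b, c, d, e, f, g}): φ is true.
  f (successors {e, f}): φ is true.
  g (successors {a, g}): φ is true.
For instance, at c:
  At c: \Diamond (r \land \Diamond s) requires r \land \Diamond s at some successor in {c, g}.
    At c: r \land \Diamond s is false.
    At g: r \land \Diamond s is false.
  So \Diamond (r \land \Diamond s) is false at c.
Satisfying worlds: {a, b, d, e, f, g}

6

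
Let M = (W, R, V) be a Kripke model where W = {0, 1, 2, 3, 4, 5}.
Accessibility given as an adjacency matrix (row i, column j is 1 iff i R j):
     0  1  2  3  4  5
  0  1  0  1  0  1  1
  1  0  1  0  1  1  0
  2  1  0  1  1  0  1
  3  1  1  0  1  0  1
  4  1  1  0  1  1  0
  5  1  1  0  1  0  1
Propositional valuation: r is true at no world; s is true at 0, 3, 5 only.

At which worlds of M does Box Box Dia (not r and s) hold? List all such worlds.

0, 1, 2, 3, 4, 5

Let φ = Box Box Dia (not r and s). Evaluate φ at each world:
  0 (successors {0, 2, 4, 5}): φ is true.
  1 (successors {1, 3, 4}): φ is true.
  2 (successors {0, 2, 3, 5}): φ is true.
  3 (successors {0, 1, 3, 5}): φ is true.
  4 (successors {0, 1, 3, 4}): φ is true.
  5 (successors {0, 1, 3, 5}): φ is true.
For instance, at 0:
  At 0: Box Box Dia (not r and s) requires Box Dia (not r and s) at every successor {0, 2, 4, 5}.
    At 0: Box Dia (not r and s) is true.
    At 2: Box Dia (not r and s) is true.
    At 4: Box Dia (not r and s) is true.
    At 5: Box Dia (not r and s) is true.
  So Box Box Dia (not r and s) is true at 0.
Satisfying worlds: {0, 1, 2, 3, 4, 5}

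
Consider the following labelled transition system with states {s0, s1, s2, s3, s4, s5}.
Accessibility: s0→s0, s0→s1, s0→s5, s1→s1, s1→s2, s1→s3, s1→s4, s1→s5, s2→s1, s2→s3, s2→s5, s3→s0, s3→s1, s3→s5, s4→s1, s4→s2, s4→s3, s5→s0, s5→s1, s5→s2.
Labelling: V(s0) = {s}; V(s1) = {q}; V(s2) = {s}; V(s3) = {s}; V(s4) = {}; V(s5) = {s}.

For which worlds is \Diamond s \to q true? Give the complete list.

s1

Recall that \Diamond ψ holds at a world iff ψ holds at some accessible world.
Let φ = \Diamond s \to q. Evaluate φ at each world:
  s0 (successors {s0, s1, s5}): φ is false.
  s1 (successors {s1, s2, s3, s4, s5}): φ is true.
  s2 (successors {s1, s3, s5}): φ is false.
  s3 (successors {s0, s1, s5}): φ is false.
  s4 (successors {s1, s2, s3}): φ is false.
  s5 (successors {s0, s1, s2}): φ is false.
For instance, at s0:
  At s0: \Diamond s is true, q is false, so \Diamond s \to q is false.
    At s0: \Diamond s requires s at some successor in {s0, s1, s5}.
      s holds at s0, so \Diamond s is true at s0.
Satisfying worlds: {s1}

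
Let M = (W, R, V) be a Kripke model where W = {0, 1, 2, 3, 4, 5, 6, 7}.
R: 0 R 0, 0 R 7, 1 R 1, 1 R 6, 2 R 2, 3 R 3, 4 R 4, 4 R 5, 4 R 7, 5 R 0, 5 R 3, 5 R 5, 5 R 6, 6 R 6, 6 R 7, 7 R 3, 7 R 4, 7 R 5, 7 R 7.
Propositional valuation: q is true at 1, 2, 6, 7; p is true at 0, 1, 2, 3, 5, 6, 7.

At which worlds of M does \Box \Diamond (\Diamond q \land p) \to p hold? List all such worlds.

0, 1, 2, 3, 5, 6, 7

Let φ = \Box \Diamond (\Diamond q \land p) \to p. Evaluate φ at each world:
  0 (successors {0, 7}): φ is true.
  1 (successors {1, 6}): φ is true.
  2 (successors {2}): φ is true.
  3 (successors {3}): φ is true.
  4 (successors {4, 5, 7}): φ is false.
  5 (successors {0, 3, 5, 6}): φ is true.
  6 (successors {6, 7}): φ is true.
  7 (successors {3, 4, 5, 7}): φ is true.
For instance, at 2:
  At 2: \Box \Diamond (\Diamond q \land p) is true, p is true, so \Box \Diamond (\Diamond q \land p) \to p is true.
    At 2: \Box \Diamond (\Diamond q \land p) requires \Diamond (\Diamond q \land p) at every successor {2}.
      At 2: \Diamond (\Diamond q \land p) is true.
    So \Box \Diamond (\Diamond q \land p) is true at 2.
Satisfying worlds: {0, 1, 2, 3, 5, 6, 7}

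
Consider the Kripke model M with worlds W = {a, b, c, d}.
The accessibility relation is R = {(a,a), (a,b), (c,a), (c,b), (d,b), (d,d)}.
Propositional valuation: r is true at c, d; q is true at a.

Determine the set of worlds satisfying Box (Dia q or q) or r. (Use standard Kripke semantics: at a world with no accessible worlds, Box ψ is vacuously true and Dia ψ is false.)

Let φ = Box (Dia q or q) or r. Evaluate φ at each world:
  a (successors {a, b}): φ is false.
  b (successors ∅): φ is true.
  c (successors {a, b}): φ is true.
  d (successors {b, d}): φ is true.
For instance, at c:
  At c: Box (Dia q or q) is false, r is true, so Box (Dia q or q) or r is true.
    At c: Box (Dia q or q) requires Dia q or q at every successor {a, b}.
      Dia q or q fails at b, so Box (Dia q or q) is false at c.
Satisfying worlds: {b, c, d}

b, c, d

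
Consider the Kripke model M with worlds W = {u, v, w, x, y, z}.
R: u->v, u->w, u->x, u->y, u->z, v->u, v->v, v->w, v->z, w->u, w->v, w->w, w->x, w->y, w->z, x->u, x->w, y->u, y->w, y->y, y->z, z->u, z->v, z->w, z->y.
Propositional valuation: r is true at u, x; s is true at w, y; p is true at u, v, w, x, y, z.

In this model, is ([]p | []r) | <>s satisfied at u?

At u: []p | []r is true, <>s is true, so ([]p | []r) | <>s is true.
  At u: []p is true, []r is false, so []p | []r is true.
    At u: []p requires p at every successor {v, w, x, y, z}.
      At v: p is true.
      At w: p is true.
      At x: p is true.
      At y: p is true.
      At z: p is true.
    So []p is true at u.
    At u: []r requires r at every successor {v, w, x, y, z}.
      r fails at v, so []r is false at u.
  At u: <>s requires s at some successor in {v, w, x, y, z}.
    s holds at w, so <>s is true at u.

Yes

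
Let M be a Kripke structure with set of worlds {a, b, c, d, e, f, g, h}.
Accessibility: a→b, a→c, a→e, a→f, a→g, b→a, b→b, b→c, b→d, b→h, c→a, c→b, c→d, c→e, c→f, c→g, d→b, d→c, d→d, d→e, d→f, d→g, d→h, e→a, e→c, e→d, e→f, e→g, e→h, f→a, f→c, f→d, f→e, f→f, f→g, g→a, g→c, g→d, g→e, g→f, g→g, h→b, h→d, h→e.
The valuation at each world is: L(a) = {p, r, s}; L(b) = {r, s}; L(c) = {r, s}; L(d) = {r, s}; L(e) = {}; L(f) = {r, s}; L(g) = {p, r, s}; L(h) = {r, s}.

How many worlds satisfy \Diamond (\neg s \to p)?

8

Let φ = \Diamond (\neg s \to p). Evaluate φ at each world:
  a (successors {b, c, e, f, g}): φ is true.
  b (successors {a, b, c, d, h}): φ is true.
  c (successors {a, b, d, e, f, g}): φ is true.
  d (successors {b, c, d, e, f, g, h}): φ is true.
  e (successors {a, c, d, f, g, h}): φ is true.
  f (successors {a, c, d, e, f, g}): φ is true.
  g (successors {a, c, d, e, f, g}): φ is true.
  h (successors {b, d, e}): φ is true.
For instance, at h:
  At h: \Diamond (\neg s \to p) requires \neg s \to p at some successor in {b, d, e}.
    \neg s \to p holds at b, so \Diamond (\neg s \to p) is true at h.
Satisfying worlds: {a, b, c, d, e, f, g, h}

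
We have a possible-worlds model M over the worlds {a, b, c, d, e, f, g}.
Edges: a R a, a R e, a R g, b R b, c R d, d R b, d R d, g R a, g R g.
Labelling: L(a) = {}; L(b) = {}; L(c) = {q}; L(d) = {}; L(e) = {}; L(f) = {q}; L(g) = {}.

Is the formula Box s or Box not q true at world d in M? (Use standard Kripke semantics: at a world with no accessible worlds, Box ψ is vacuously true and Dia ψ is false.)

Yes

At d: Box s is false, Box not q is true, so Box s or Box not q is true.
  At d: Box s requires s at every successor {b, d}.
    s fails at b, so Box s is false at d.
  At d: Box not q requires not q at every successor {b, d}.
    At b: not q is true.
    At d: not q is true.
  So Box not q is true at d.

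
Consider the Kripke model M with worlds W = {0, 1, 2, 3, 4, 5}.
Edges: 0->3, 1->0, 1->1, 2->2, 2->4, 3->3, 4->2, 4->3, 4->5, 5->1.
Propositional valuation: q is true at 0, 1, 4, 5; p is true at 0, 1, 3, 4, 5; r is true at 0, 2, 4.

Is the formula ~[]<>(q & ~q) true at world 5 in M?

Yes

At 5: []<>(q & ~q) is false, so ~[]<>(q & ~q) is true.
  At 5: []<>(q & ~q) requires <>(q & ~q) at every successor {1}.
    <>(q & ~q) fails at 1, so []<>(q & ~q) is false at 5.
      At 1: <>(q & ~q) requires q & ~q at some successor in {0, 1}.
        At 0: q & ~q is false.
        At 1: q & ~q is false.
      So <>(q & ~q) is false at 1.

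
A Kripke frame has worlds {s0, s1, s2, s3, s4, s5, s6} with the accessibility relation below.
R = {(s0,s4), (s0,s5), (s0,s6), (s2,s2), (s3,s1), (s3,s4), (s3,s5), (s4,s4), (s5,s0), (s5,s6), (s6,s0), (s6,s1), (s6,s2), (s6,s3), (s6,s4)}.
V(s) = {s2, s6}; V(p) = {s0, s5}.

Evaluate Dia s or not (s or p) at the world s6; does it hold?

Yes

At s6: Dia s is true, not (s or p) is false, so Dia s or not (s or p) is true.
  At s6: Dia s requires s at some successor in {s0, s1, s2, s3, s4}.
    s holds at s2, so Dia s is true at s6.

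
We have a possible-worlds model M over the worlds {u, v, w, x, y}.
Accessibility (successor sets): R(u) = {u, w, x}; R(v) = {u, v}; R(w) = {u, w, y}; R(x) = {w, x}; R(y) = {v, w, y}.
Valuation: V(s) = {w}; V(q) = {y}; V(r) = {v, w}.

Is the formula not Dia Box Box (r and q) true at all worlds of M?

Recall that Box ψ holds at a world iff ψ holds at every accessible world, and Dia ψ holds iff ψ holds at some accessible world.
Let φ = not Dia Box Box (r and q). Evaluate φ at each world:
  u (successors {u, w, x}): φ is true.
  v (successors {u, v}): φ is true.
  w (successors {u, w, y}): φ is true.
  x (successors {w, x}): φ is true.
  y (successors {v, w, y}): φ is true.
For instance, at y:
  At y: Dia Box Box (r and q) is false, so not Dia Box Box (r and q) is true.
    At y: Dia Box Box (r and q) requires Box Box (r and q) at some successor in {v, w, y}.
      At v: Box Box (r and q) is false.
      At w: Box Box (r and q) is false.
      At y: Box Box (r and q) is false.
    So Dia Box Box (r and q) is false at y.

Yes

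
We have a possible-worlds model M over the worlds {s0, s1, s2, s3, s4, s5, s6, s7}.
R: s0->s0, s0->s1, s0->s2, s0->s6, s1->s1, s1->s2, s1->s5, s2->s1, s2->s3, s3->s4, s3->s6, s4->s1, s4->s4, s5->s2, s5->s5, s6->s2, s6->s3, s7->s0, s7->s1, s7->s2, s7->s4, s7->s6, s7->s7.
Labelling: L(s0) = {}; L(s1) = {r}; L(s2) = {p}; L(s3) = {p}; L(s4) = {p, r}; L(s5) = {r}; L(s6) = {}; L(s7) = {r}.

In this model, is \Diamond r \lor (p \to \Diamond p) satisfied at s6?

At s6: \Diamond r is false, p \to \Diamond p is true, so \Diamond r \lor (p \to \Diamond p) is true.
  At s6: \Diamond r requires r at some successor in {s2, s3}.
    At s2: r is false.
    At s3: r is false.
  So \Diamond r is false at s6.
  At s6: p is false, \Diamond p is true, so p \to \Diamond p is true.
    At s6: \Diamond p requires p at some successor in {s2, s3}.
      p holds at s2, so \Diamond p is true at s6.

Yes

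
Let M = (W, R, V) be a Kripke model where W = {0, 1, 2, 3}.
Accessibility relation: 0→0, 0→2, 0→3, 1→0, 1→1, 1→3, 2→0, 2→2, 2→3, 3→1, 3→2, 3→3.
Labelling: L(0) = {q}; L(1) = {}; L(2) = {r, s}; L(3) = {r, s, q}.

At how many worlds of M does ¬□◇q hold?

Recall that □ψ holds at a world iff ψ holds at every accessible world, and ◇ψ holds iff ψ holds at some accessible world.
Let φ = ¬□◇q. Evaluate φ at each world:
  0 (successors {0, 2, 3}): φ is false.
  1 (successors {0, 1, 3}): φ is false.
  2 (successors {0, 2, 3}): φ is false.
  3 (successors {1, 2, 3}): φ is false.
For instance, at 3:
  At 3: □◇q is true, so ¬□◇q is false.
    At 3: □◇q requires ◇q at every successor {1, 2, 3}.
      At 1: ◇q is true.
      At 2: ◇q is true.
      At 3: ◇q is true.
    So □◇q is true at 3.
Satisfying worlds: none.

0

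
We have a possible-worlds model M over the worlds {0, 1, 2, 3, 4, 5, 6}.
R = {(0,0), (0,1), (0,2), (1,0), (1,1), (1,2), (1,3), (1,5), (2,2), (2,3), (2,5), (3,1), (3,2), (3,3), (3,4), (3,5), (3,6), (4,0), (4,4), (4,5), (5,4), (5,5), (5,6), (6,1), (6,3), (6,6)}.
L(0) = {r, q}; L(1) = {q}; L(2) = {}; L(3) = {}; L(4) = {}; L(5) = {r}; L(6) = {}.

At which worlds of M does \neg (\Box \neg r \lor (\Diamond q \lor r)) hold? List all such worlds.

2

Let φ = \neg (\Box \neg r \lor (\Diamond q \lor r)). Evaluate φ at each world:
  0 (successors {0, 1, 2}): φ is false.
  1 (successors {0, 1, 2, 3, 5}): φ is false.
  2 (successors {2, 3, 5}): φ is true.
  3 (successors {1, 2, 3, 4, 5, 6}): φ is false.
  4 (successors {0, 4, 5}): φ is false.
  5 (successors {4, 5, 6}): φ is false.
  6 (successors {1, 3, 6}): φ is false.
For instance, at 3:
  At 3: \Box \neg r \lor (\Diamond q \lor r) is true, so \neg (\Box \neg r \lor (\Diamond q \lor r)) is false.
    At 3: \Box \neg r is false, \Diamond q \lor r is true, so \Box \neg r \lor (\Diamond q \lor r) is true.
      At 3: \Box \neg r requires \neg r at every successor {1, 2, 3, 4, 5, 6}.
        \neg r fails at 5, so \Box \neg r is false at 3.
      At 3: \Diamond q is true, r is false, so \Diamond q \lor r is true.
Satisfying worlds: {2}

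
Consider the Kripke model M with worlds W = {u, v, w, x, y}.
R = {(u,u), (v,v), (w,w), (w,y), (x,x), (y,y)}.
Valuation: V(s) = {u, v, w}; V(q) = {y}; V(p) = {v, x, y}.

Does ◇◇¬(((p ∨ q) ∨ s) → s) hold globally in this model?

Recall that ◇ψ holds at a world iff ψ holds at some accessible world.
Let φ = ◇◇¬(((p ∨ q) ∨ s) → s). Evaluate φ at each world:
  u (successors {u}): φ is false.
  v (successors {v}): φ is false.
  w (successors {w, y}): φ is true.
  x (successors {x}): φ is true.
  y (successors {y}): φ is true.
Detail at u (counterexample):
  At u: ◇◇¬(((p ∨ q) ∨ s) → s) requires ◇¬(((p ∨ q) ∨ s) → s) at some successor in {u}.
    At u: ◇¬(((p ∨ q) ∨ s) → s) is false.
  So ◇◇¬(((p ∨ q) ∨ s) → s) is false at u.

No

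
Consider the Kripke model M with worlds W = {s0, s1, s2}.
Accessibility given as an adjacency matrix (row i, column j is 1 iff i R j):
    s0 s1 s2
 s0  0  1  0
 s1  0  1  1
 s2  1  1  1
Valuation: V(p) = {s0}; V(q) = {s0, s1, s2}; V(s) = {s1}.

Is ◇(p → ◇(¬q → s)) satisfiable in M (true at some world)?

Yes

Recall that ◇ψ holds at a world iff ψ holds at some accessible world.
Let φ = ◇(p → ◇(¬q → s)). Evaluate φ at each world:
  s0 (successors {s1}): φ is true.
  s1 (successors {s1, s2}): φ is true.
  s2 (successors {s0, s1, s2}): φ is true.
Detail at s0 (witness):
  At s0: ◇(p → ◇(¬q → s)) requires p → ◇(¬q → s) at some successor in {s1}.
    p → ◇(¬q → s) holds at s1, so ◇(p → ◇(¬q → s)) is true at s0.
      At s1: p is false, ◇(¬q → s) is true, so p → ◇(¬q → s) is true.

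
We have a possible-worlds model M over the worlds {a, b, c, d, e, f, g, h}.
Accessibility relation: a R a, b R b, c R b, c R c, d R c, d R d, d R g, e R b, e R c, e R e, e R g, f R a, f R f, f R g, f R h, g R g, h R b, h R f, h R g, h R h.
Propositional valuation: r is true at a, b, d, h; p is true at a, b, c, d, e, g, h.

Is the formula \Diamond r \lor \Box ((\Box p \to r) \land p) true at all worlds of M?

No

Recall that \Box ψ holds at a world iff ψ holds at every accessible world, and \Diamond ψ holds iff ψ holds at some accessible world.
Let φ = \Diamond r \lor \Box ((\Box p \to r) \land p). Evaluate φ at each world:
  a (successors {a}): φ is true.
  b (successors {b}): φ is true.
  c (successors {b, c}): φ is true.
  d (successors {c, d, g}): φ is true.
  e (successors {b, c, e, g}): φ is true.
  f (successors {a, f, g, h}): φ is true.
  g (successors {g}): φ is false.
  h (successors {b, f, g, h}): φ is true.
Detail at g (counterexample):
  At g: \Diamond r is false, \Box ((\Box p \to r) \land p) is false, so \Diamond r \lor \Box ((\Box p \to r) \land p) is false.
    At g: \Diamond r requires r at some successor in {g}.
      At g: r is false.
    So \Diamond r is false at g.
    At g: \Box ((\Box p \to r) \land p) requires (\Box p \to r) \land p at every successor {g}.
      (\Box p \to r) \land p fails at g, so \Box ((\Box p \to r) \land p) is false at g.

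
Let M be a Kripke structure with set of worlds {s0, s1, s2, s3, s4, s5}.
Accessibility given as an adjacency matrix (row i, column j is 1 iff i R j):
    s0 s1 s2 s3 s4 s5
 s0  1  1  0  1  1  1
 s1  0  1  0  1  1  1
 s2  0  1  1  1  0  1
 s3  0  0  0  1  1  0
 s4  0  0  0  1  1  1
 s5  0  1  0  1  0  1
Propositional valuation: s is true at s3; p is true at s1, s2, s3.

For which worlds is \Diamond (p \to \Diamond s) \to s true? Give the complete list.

s3

Recall that \Diamond ψ holds at a world iff ψ holds at some accessible world.
Let φ = \Diamond (p \to \Diamond s) \to s. Evaluate φ at each world:
  s0 (successors {s0, s1, s3, s4, s5}): φ is false.
  s1 (successors {s1, s3, s4, s5}): φ is false.
  s2 (successors {s1, s2, s3, s5}): φ is false.
  s3 (successors {s3, s4}): φ is true.
  s4 (successors {s3, s4, s5}): φ is false.
  s5 (successors {s1, s3, s5}): φ is false.
For instance, at s2:
  At s2: \Diamond (p \to \Diamond s) is true, s is false, so \Diamond (p \to \Diamond s) \to s is false.
    At s2: \Diamond (p \to \Diamond s) requires p \to \Diamond s at some successor in {s1, s2, s3, s5}.
      p \to \Diamond s holds at s1, so \Diamond (p \to \Diamond s) is true at s2.
Satisfying worlds: {s3}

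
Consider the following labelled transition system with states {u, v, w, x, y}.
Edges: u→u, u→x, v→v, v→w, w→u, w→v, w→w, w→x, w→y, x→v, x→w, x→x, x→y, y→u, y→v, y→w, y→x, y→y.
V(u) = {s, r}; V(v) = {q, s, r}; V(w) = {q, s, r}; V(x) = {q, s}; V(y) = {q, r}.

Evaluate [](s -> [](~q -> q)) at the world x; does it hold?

Recall that []ψ holds at a world iff ψ holds at every accessible world, and <>ψ holds iff ψ holds at some accessible world.
At x: [](s -> [](~q -> q)) requires s -> [](~q -> q) at every successor {v, w, x, y}.
  s -> [](~q -> q) fails at w, so [](s -> [](~q -> q)) is false at x.
    At w: s is true, [](~q -> q) is false, so s -> [](~q -> q) is false.
      At w: [](~q -> q) requires ~q -> q at every successor {u, v, w, x, y}.
        ~q -> q fails at u, so [](~q -> q) is false at w.

No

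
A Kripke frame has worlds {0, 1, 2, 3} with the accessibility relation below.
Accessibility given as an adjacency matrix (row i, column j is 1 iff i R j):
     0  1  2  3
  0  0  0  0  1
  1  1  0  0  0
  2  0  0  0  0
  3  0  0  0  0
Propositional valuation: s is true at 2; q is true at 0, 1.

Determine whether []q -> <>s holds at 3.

At 3: []q is true, <>s is false, so []q -> <>s is false.
  At 3: no accessible worlds, so []q holds vacuously.
  At 3: no accessible worlds, so <>s is false.

No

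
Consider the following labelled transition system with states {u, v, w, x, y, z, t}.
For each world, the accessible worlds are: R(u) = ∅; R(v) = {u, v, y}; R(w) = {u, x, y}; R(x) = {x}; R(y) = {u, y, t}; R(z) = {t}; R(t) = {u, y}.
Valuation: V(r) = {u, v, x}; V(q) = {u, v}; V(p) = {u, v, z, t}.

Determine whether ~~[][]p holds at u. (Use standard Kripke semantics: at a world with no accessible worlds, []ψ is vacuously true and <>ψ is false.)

Yes

At u: ~[][]p is false, so ~~[][]p is true.
  At u: [][]p is true, so ~[][]p is false.
    At u: no accessible worlds, so [][]p holds vacuously.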